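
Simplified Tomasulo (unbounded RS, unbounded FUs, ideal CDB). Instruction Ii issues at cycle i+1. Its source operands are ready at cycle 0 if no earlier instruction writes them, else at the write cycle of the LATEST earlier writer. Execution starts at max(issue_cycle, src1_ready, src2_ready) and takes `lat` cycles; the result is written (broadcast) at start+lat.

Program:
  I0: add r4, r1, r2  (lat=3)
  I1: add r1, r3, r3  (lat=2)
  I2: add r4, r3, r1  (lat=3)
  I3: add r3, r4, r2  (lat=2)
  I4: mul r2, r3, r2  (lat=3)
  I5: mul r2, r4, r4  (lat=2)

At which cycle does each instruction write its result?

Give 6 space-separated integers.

Answer: 4 4 7 9 12 9

Derivation:
I0 add r4: issue@1 deps=(None,None) exec_start@1 write@4
I1 add r1: issue@2 deps=(None,None) exec_start@2 write@4
I2 add r4: issue@3 deps=(None,1) exec_start@4 write@7
I3 add r3: issue@4 deps=(2,None) exec_start@7 write@9
I4 mul r2: issue@5 deps=(3,None) exec_start@9 write@12
I5 mul r2: issue@6 deps=(2,2) exec_start@7 write@9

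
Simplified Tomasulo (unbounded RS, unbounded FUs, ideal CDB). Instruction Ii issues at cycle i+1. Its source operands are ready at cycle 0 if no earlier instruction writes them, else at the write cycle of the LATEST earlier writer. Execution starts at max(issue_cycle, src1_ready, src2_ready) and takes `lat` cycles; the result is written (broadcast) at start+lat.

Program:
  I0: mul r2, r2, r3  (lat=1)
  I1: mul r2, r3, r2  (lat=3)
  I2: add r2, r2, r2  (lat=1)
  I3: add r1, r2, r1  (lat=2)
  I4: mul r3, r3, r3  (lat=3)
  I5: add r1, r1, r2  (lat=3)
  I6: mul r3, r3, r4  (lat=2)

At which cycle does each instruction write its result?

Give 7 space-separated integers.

Answer: 2 5 6 8 8 11 10

Derivation:
I0 mul r2: issue@1 deps=(None,None) exec_start@1 write@2
I1 mul r2: issue@2 deps=(None,0) exec_start@2 write@5
I2 add r2: issue@3 deps=(1,1) exec_start@5 write@6
I3 add r1: issue@4 deps=(2,None) exec_start@6 write@8
I4 mul r3: issue@5 deps=(None,None) exec_start@5 write@8
I5 add r1: issue@6 deps=(3,2) exec_start@8 write@11
I6 mul r3: issue@7 deps=(4,None) exec_start@8 write@10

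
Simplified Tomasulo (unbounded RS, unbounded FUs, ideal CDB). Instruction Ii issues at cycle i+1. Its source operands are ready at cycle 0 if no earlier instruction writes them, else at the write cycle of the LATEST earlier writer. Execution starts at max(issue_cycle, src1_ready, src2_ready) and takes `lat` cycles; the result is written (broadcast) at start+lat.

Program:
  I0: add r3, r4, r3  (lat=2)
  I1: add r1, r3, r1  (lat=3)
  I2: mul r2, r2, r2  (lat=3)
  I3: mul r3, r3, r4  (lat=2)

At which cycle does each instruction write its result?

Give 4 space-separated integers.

Answer: 3 6 6 6

Derivation:
I0 add r3: issue@1 deps=(None,None) exec_start@1 write@3
I1 add r1: issue@2 deps=(0,None) exec_start@3 write@6
I2 mul r2: issue@3 deps=(None,None) exec_start@3 write@6
I3 mul r3: issue@4 deps=(0,None) exec_start@4 write@6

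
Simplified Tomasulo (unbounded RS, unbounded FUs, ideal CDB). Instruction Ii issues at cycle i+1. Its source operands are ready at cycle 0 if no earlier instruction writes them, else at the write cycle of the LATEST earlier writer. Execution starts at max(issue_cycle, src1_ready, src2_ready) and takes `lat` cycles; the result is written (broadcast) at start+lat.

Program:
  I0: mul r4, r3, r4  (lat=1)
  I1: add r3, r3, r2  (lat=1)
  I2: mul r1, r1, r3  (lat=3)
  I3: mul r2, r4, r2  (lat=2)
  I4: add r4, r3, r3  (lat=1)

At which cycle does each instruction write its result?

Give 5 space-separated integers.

Answer: 2 3 6 6 6

Derivation:
I0 mul r4: issue@1 deps=(None,None) exec_start@1 write@2
I1 add r3: issue@2 deps=(None,None) exec_start@2 write@3
I2 mul r1: issue@3 deps=(None,1) exec_start@3 write@6
I3 mul r2: issue@4 deps=(0,None) exec_start@4 write@6
I4 add r4: issue@5 deps=(1,1) exec_start@5 write@6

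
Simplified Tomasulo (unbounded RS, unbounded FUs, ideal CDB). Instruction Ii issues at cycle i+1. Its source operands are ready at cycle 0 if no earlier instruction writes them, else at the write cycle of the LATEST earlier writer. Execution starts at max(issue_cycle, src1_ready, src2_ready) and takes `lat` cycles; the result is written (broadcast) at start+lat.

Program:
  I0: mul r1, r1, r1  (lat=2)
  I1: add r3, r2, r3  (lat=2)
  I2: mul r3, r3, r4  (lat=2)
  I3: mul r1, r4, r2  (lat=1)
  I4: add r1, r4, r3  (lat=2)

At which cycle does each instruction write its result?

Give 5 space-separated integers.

Answer: 3 4 6 5 8

Derivation:
I0 mul r1: issue@1 deps=(None,None) exec_start@1 write@3
I1 add r3: issue@2 deps=(None,None) exec_start@2 write@4
I2 mul r3: issue@3 deps=(1,None) exec_start@4 write@6
I3 mul r1: issue@4 deps=(None,None) exec_start@4 write@5
I4 add r1: issue@5 deps=(None,2) exec_start@6 write@8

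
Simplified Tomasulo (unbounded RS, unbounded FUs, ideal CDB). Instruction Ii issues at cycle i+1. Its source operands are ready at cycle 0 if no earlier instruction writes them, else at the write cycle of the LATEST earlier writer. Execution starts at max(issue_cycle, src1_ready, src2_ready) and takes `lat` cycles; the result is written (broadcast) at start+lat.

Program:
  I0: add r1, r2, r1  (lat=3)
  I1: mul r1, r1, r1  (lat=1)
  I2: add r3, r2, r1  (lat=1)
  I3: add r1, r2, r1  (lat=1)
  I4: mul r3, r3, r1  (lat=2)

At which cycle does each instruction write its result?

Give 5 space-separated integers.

I0 add r1: issue@1 deps=(None,None) exec_start@1 write@4
I1 mul r1: issue@2 deps=(0,0) exec_start@4 write@5
I2 add r3: issue@3 deps=(None,1) exec_start@5 write@6
I3 add r1: issue@4 deps=(None,1) exec_start@5 write@6
I4 mul r3: issue@5 deps=(2,3) exec_start@6 write@8

Answer: 4 5 6 6 8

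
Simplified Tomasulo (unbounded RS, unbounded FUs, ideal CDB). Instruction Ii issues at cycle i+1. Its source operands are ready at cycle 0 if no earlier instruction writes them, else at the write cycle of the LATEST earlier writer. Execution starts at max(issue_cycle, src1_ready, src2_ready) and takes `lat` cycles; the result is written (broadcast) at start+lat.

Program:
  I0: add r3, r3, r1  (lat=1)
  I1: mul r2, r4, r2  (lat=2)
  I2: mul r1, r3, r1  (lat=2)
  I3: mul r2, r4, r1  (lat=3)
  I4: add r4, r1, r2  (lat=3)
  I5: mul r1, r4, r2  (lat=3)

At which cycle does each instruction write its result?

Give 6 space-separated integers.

I0 add r3: issue@1 deps=(None,None) exec_start@1 write@2
I1 mul r2: issue@2 deps=(None,None) exec_start@2 write@4
I2 mul r1: issue@3 deps=(0,None) exec_start@3 write@5
I3 mul r2: issue@4 deps=(None,2) exec_start@5 write@8
I4 add r4: issue@5 deps=(2,3) exec_start@8 write@11
I5 mul r1: issue@6 deps=(4,3) exec_start@11 write@14

Answer: 2 4 5 8 11 14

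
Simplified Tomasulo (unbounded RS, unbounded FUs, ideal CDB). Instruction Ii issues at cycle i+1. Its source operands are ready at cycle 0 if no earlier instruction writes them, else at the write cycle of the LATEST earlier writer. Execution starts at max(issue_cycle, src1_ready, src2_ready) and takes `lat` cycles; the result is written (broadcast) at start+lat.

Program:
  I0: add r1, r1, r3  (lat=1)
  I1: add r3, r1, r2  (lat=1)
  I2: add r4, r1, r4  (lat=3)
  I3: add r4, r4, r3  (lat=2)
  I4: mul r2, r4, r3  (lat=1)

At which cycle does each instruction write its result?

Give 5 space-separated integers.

I0 add r1: issue@1 deps=(None,None) exec_start@1 write@2
I1 add r3: issue@2 deps=(0,None) exec_start@2 write@3
I2 add r4: issue@3 deps=(0,None) exec_start@3 write@6
I3 add r4: issue@4 deps=(2,1) exec_start@6 write@8
I4 mul r2: issue@5 deps=(3,1) exec_start@8 write@9

Answer: 2 3 6 8 9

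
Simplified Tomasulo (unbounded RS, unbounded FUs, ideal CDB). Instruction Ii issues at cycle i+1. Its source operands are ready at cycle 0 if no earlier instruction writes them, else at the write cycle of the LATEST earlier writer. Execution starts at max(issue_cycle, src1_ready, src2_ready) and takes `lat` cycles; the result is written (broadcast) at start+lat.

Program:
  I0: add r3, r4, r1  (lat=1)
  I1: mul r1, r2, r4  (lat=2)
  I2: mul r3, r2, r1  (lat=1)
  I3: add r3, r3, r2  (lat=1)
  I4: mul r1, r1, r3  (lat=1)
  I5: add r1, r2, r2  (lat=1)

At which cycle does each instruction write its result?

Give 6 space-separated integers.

Answer: 2 4 5 6 7 7

Derivation:
I0 add r3: issue@1 deps=(None,None) exec_start@1 write@2
I1 mul r1: issue@2 deps=(None,None) exec_start@2 write@4
I2 mul r3: issue@3 deps=(None,1) exec_start@4 write@5
I3 add r3: issue@4 deps=(2,None) exec_start@5 write@6
I4 mul r1: issue@5 deps=(1,3) exec_start@6 write@7
I5 add r1: issue@6 deps=(None,None) exec_start@6 write@7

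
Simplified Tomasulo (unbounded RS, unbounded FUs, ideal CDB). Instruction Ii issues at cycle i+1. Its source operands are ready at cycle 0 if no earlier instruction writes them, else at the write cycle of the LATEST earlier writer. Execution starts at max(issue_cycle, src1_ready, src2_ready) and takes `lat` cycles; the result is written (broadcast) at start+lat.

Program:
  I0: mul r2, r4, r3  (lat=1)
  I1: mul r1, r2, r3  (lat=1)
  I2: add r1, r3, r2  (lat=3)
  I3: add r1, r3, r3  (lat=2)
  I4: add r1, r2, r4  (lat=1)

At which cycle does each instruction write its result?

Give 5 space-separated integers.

I0 mul r2: issue@1 deps=(None,None) exec_start@1 write@2
I1 mul r1: issue@2 deps=(0,None) exec_start@2 write@3
I2 add r1: issue@3 deps=(None,0) exec_start@3 write@6
I3 add r1: issue@4 deps=(None,None) exec_start@4 write@6
I4 add r1: issue@5 deps=(0,None) exec_start@5 write@6

Answer: 2 3 6 6 6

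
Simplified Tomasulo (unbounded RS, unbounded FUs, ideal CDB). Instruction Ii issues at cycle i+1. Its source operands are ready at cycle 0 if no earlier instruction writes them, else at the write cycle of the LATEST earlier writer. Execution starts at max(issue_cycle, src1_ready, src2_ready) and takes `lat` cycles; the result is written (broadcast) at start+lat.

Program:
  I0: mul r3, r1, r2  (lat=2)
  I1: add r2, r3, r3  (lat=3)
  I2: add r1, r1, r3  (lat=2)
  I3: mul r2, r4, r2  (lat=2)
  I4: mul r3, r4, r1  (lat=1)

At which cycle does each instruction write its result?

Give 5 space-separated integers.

I0 mul r3: issue@1 deps=(None,None) exec_start@1 write@3
I1 add r2: issue@2 deps=(0,0) exec_start@3 write@6
I2 add r1: issue@3 deps=(None,0) exec_start@3 write@5
I3 mul r2: issue@4 deps=(None,1) exec_start@6 write@8
I4 mul r3: issue@5 deps=(None,2) exec_start@5 write@6

Answer: 3 6 5 8 6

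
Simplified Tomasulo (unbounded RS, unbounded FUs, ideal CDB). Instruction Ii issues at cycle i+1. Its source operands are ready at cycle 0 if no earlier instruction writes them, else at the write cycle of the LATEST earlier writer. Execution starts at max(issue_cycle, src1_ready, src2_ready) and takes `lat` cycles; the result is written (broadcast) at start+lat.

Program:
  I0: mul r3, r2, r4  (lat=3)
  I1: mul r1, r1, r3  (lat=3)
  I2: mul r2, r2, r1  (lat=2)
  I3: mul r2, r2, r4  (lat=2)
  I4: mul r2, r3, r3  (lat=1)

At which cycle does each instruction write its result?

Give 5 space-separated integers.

Answer: 4 7 9 11 6

Derivation:
I0 mul r3: issue@1 deps=(None,None) exec_start@1 write@4
I1 mul r1: issue@2 deps=(None,0) exec_start@4 write@7
I2 mul r2: issue@3 deps=(None,1) exec_start@7 write@9
I3 mul r2: issue@4 deps=(2,None) exec_start@9 write@11
I4 mul r2: issue@5 deps=(0,0) exec_start@5 write@6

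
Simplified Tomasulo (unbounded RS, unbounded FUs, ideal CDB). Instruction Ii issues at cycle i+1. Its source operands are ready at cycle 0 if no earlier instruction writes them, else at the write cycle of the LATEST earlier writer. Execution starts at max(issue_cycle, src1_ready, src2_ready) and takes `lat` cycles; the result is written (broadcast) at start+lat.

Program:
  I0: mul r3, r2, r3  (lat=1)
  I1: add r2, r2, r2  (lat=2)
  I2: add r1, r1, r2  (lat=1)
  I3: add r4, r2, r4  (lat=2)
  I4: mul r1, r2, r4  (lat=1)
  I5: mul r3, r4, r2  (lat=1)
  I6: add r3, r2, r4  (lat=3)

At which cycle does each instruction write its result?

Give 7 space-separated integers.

I0 mul r3: issue@1 deps=(None,None) exec_start@1 write@2
I1 add r2: issue@2 deps=(None,None) exec_start@2 write@4
I2 add r1: issue@3 deps=(None,1) exec_start@4 write@5
I3 add r4: issue@4 deps=(1,None) exec_start@4 write@6
I4 mul r1: issue@5 deps=(1,3) exec_start@6 write@7
I5 mul r3: issue@6 deps=(3,1) exec_start@6 write@7
I6 add r3: issue@7 deps=(1,3) exec_start@7 write@10

Answer: 2 4 5 6 7 7 10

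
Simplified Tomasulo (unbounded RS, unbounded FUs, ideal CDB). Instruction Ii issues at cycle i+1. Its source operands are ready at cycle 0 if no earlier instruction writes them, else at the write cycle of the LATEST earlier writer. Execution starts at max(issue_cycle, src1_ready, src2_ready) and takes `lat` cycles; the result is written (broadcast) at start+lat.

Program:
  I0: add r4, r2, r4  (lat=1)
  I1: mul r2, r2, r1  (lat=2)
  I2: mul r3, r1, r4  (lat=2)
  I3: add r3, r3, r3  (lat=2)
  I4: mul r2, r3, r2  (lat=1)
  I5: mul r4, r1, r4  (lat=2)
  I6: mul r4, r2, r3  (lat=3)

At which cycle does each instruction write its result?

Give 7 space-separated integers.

Answer: 2 4 5 7 8 8 11

Derivation:
I0 add r4: issue@1 deps=(None,None) exec_start@1 write@2
I1 mul r2: issue@2 deps=(None,None) exec_start@2 write@4
I2 mul r3: issue@3 deps=(None,0) exec_start@3 write@5
I3 add r3: issue@4 deps=(2,2) exec_start@5 write@7
I4 mul r2: issue@5 deps=(3,1) exec_start@7 write@8
I5 mul r4: issue@6 deps=(None,0) exec_start@6 write@8
I6 mul r4: issue@7 deps=(4,3) exec_start@8 write@11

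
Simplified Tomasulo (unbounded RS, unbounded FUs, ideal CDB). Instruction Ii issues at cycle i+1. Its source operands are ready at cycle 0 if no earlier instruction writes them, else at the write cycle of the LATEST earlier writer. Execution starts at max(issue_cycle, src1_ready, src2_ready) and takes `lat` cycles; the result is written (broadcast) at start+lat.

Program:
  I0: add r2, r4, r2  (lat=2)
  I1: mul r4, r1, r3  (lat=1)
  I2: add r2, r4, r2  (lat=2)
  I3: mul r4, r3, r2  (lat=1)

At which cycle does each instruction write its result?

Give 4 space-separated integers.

Answer: 3 3 5 6

Derivation:
I0 add r2: issue@1 deps=(None,None) exec_start@1 write@3
I1 mul r4: issue@2 deps=(None,None) exec_start@2 write@3
I2 add r2: issue@3 deps=(1,0) exec_start@3 write@5
I3 mul r4: issue@4 deps=(None,2) exec_start@5 write@6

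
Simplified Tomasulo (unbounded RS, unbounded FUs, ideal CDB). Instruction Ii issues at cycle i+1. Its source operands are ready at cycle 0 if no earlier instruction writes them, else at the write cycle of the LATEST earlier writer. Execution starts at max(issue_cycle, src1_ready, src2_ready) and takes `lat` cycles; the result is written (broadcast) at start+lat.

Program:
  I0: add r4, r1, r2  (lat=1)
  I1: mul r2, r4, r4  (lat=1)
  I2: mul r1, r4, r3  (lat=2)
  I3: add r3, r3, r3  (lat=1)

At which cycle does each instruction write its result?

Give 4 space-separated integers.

Answer: 2 3 5 5

Derivation:
I0 add r4: issue@1 deps=(None,None) exec_start@1 write@2
I1 mul r2: issue@2 deps=(0,0) exec_start@2 write@3
I2 mul r1: issue@3 deps=(0,None) exec_start@3 write@5
I3 add r3: issue@4 deps=(None,None) exec_start@4 write@5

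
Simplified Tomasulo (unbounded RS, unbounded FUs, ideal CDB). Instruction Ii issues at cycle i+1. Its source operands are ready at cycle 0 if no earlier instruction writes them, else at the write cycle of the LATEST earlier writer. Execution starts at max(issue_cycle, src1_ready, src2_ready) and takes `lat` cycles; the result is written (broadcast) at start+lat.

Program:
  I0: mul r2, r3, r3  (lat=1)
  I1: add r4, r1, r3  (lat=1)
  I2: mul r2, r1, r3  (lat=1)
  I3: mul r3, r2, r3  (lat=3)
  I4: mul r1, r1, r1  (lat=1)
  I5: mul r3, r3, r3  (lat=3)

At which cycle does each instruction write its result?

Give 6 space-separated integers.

Answer: 2 3 4 7 6 10

Derivation:
I0 mul r2: issue@1 deps=(None,None) exec_start@1 write@2
I1 add r4: issue@2 deps=(None,None) exec_start@2 write@3
I2 mul r2: issue@3 deps=(None,None) exec_start@3 write@4
I3 mul r3: issue@4 deps=(2,None) exec_start@4 write@7
I4 mul r1: issue@5 deps=(None,None) exec_start@5 write@6
I5 mul r3: issue@6 deps=(3,3) exec_start@7 write@10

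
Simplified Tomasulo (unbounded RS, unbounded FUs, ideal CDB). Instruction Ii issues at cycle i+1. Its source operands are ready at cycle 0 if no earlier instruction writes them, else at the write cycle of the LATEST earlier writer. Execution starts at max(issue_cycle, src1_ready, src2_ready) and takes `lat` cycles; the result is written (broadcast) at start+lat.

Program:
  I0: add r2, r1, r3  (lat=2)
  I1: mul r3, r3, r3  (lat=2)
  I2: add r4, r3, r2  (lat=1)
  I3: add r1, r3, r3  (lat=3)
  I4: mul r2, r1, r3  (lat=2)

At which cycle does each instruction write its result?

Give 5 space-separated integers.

I0 add r2: issue@1 deps=(None,None) exec_start@1 write@3
I1 mul r3: issue@2 deps=(None,None) exec_start@2 write@4
I2 add r4: issue@3 deps=(1,0) exec_start@4 write@5
I3 add r1: issue@4 deps=(1,1) exec_start@4 write@7
I4 mul r2: issue@5 deps=(3,1) exec_start@7 write@9

Answer: 3 4 5 7 9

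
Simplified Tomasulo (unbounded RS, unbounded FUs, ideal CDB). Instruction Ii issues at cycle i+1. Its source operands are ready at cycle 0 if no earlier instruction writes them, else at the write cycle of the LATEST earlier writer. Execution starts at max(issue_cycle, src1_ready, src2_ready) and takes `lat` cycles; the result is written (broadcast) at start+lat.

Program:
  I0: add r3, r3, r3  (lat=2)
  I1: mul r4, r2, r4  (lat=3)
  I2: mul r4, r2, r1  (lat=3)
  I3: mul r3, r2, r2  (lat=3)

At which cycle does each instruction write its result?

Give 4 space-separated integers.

I0 add r3: issue@1 deps=(None,None) exec_start@1 write@3
I1 mul r4: issue@2 deps=(None,None) exec_start@2 write@5
I2 mul r4: issue@3 deps=(None,None) exec_start@3 write@6
I3 mul r3: issue@4 deps=(None,None) exec_start@4 write@7

Answer: 3 5 6 7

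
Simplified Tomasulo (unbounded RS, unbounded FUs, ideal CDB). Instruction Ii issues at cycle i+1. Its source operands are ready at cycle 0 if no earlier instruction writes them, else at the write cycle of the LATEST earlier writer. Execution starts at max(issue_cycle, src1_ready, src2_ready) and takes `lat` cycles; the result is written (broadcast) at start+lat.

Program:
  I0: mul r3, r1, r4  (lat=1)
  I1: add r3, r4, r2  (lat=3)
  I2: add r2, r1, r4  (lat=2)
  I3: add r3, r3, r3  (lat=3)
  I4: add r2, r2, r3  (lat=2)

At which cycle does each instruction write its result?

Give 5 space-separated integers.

Answer: 2 5 5 8 10

Derivation:
I0 mul r3: issue@1 deps=(None,None) exec_start@1 write@2
I1 add r3: issue@2 deps=(None,None) exec_start@2 write@5
I2 add r2: issue@3 deps=(None,None) exec_start@3 write@5
I3 add r3: issue@4 deps=(1,1) exec_start@5 write@8
I4 add r2: issue@5 deps=(2,3) exec_start@8 write@10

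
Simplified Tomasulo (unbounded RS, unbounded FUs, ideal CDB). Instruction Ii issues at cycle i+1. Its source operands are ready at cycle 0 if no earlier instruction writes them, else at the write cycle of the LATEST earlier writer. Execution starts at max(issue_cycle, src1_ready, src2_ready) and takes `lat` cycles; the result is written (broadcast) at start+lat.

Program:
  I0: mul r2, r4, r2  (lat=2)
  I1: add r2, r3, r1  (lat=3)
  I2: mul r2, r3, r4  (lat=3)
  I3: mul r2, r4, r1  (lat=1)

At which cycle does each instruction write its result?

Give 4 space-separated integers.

Answer: 3 5 6 5

Derivation:
I0 mul r2: issue@1 deps=(None,None) exec_start@1 write@3
I1 add r2: issue@2 deps=(None,None) exec_start@2 write@5
I2 mul r2: issue@3 deps=(None,None) exec_start@3 write@6
I3 mul r2: issue@4 deps=(None,None) exec_start@4 write@5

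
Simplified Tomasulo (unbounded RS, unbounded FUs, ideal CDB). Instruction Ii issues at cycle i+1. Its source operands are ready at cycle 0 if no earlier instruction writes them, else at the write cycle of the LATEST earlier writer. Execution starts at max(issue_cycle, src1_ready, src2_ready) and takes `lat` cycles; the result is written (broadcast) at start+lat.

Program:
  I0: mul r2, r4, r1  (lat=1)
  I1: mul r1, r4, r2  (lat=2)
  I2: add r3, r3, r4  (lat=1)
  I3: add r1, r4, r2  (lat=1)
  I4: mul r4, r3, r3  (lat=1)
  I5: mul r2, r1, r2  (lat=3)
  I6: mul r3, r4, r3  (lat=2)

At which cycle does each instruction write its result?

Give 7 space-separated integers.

I0 mul r2: issue@1 deps=(None,None) exec_start@1 write@2
I1 mul r1: issue@2 deps=(None,0) exec_start@2 write@4
I2 add r3: issue@3 deps=(None,None) exec_start@3 write@4
I3 add r1: issue@4 deps=(None,0) exec_start@4 write@5
I4 mul r4: issue@5 deps=(2,2) exec_start@5 write@6
I5 mul r2: issue@6 deps=(3,0) exec_start@6 write@9
I6 mul r3: issue@7 deps=(4,2) exec_start@7 write@9

Answer: 2 4 4 5 6 9 9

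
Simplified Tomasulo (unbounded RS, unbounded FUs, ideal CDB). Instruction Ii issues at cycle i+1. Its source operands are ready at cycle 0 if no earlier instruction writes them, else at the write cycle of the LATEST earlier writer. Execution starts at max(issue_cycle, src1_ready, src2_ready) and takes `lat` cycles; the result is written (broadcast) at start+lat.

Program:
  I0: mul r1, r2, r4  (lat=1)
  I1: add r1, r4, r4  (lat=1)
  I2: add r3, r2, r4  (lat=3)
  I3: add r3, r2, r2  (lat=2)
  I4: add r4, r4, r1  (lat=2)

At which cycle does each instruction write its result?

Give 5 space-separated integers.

I0 mul r1: issue@1 deps=(None,None) exec_start@1 write@2
I1 add r1: issue@2 deps=(None,None) exec_start@2 write@3
I2 add r3: issue@3 deps=(None,None) exec_start@3 write@6
I3 add r3: issue@4 deps=(None,None) exec_start@4 write@6
I4 add r4: issue@5 deps=(None,1) exec_start@5 write@7

Answer: 2 3 6 6 7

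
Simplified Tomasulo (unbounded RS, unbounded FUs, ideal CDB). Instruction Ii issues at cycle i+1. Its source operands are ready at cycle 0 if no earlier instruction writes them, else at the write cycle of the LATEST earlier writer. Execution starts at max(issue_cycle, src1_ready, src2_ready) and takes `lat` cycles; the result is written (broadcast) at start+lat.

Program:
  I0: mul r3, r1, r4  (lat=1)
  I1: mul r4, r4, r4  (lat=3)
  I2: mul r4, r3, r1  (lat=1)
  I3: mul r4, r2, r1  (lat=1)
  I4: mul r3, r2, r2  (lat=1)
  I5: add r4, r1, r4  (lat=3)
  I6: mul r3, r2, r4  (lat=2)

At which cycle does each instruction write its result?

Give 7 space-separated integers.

Answer: 2 5 4 5 6 9 11

Derivation:
I0 mul r3: issue@1 deps=(None,None) exec_start@1 write@2
I1 mul r4: issue@2 deps=(None,None) exec_start@2 write@5
I2 mul r4: issue@3 deps=(0,None) exec_start@3 write@4
I3 mul r4: issue@4 deps=(None,None) exec_start@4 write@5
I4 mul r3: issue@5 deps=(None,None) exec_start@5 write@6
I5 add r4: issue@6 deps=(None,3) exec_start@6 write@9
I6 mul r3: issue@7 deps=(None,5) exec_start@9 write@11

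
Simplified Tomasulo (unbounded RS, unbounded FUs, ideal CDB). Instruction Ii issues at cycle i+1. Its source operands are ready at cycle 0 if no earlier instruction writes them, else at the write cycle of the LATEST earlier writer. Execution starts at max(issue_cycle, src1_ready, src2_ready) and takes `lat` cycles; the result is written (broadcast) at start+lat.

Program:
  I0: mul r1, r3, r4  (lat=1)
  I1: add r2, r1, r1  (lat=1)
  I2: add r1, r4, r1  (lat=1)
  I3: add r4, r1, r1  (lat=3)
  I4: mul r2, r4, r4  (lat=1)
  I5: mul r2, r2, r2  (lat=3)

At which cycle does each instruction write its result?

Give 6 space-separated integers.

I0 mul r1: issue@1 deps=(None,None) exec_start@1 write@2
I1 add r2: issue@2 deps=(0,0) exec_start@2 write@3
I2 add r1: issue@3 deps=(None,0) exec_start@3 write@4
I3 add r4: issue@4 deps=(2,2) exec_start@4 write@7
I4 mul r2: issue@5 deps=(3,3) exec_start@7 write@8
I5 mul r2: issue@6 deps=(4,4) exec_start@8 write@11

Answer: 2 3 4 7 8 11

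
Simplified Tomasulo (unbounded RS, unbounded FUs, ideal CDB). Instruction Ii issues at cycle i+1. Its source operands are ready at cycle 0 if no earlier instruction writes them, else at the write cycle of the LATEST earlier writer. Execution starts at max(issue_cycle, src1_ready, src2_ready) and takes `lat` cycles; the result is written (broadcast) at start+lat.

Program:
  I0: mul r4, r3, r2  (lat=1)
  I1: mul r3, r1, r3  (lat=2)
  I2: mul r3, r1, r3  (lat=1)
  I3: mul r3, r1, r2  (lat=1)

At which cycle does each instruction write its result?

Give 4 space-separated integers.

I0 mul r4: issue@1 deps=(None,None) exec_start@1 write@2
I1 mul r3: issue@2 deps=(None,None) exec_start@2 write@4
I2 mul r3: issue@3 deps=(None,1) exec_start@4 write@5
I3 mul r3: issue@4 deps=(None,None) exec_start@4 write@5

Answer: 2 4 5 5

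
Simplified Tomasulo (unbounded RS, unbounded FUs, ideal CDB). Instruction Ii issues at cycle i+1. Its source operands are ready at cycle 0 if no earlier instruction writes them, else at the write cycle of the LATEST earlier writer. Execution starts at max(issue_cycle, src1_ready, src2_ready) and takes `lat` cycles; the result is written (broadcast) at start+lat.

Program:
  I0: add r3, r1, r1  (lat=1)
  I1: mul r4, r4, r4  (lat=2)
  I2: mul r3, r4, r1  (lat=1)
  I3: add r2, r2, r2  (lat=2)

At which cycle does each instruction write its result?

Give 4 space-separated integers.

Answer: 2 4 5 6

Derivation:
I0 add r3: issue@1 deps=(None,None) exec_start@1 write@2
I1 mul r4: issue@2 deps=(None,None) exec_start@2 write@4
I2 mul r3: issue@3 deps=(1,None) exec_start@4 write@5
I3 add r2: issue@4 deps=(None,None) exec_start@4 write@6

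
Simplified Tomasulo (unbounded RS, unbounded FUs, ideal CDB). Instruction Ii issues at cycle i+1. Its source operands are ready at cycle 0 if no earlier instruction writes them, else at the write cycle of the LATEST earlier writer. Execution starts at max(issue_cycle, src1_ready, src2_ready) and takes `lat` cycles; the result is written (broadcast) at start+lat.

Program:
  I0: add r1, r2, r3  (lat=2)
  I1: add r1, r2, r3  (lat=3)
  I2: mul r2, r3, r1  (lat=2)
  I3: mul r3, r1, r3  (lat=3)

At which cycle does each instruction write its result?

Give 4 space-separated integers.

Answer: 3 5 7 8

Derivation:
I0 add r1: issue@1 deps=(None,None) exec_start@1 write@3
I1 add r1: issue@2 deps=(None,None) exec_start@2 write@5
I2 mul r2: issue@3 deps=(None,1) exec_start@5 write@7
I3 mul r3: issue@4 deps=(1,None) exec_start@5 write@8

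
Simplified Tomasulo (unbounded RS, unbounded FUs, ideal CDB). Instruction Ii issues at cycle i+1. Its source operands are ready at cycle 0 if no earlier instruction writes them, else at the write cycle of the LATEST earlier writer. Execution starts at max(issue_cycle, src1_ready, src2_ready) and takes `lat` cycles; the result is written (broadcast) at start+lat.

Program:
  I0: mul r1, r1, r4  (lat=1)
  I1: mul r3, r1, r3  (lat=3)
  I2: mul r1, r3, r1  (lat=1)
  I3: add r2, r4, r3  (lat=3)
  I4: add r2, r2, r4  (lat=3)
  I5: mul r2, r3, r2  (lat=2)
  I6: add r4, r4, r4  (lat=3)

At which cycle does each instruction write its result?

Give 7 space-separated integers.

I0 mul r1: issue@1 deps=(None,None) exec_start@1 write@2
I1 mul r3: issue@2 deps=(0,None) exec_start@2 write@5
I2 mul r1: issue@3 deps=(1,0) exec_start@5 write@6
I3 add r2: issue@4 deps=(None,1) exec_start@5 write@8
I4 add r2: issue@5 deps=(3,None) exec_start@8 write@11
I5 mul r2: issue@6 deps=(1,4) exec_start@11 write@13
I6 add r4: issue@7 deps=(None,None) exec_start@7 write@10

Answer: 2 5 6 8 11 13 10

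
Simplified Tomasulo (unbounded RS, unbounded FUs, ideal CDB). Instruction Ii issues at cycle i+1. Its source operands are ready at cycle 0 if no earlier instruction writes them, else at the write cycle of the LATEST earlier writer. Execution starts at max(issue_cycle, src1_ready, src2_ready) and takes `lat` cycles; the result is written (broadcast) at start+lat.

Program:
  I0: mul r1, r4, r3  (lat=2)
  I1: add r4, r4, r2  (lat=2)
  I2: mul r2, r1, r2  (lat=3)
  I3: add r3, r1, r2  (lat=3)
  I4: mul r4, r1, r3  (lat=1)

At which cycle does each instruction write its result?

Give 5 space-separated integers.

Answer: 3 4 6 9 10

Derivation:
I0 mul r1: issue@1 deps=(None,None) exec_start@1 write@3
I1 add r4: issue@2 deps=(None,None) exec_start@2 write@4
I2 mul r2: issue@3 deps=(0,None) exec_start@3 write@6
I3 add r3: issue@4 deps=(0,2) exec_start@6 write@9
I4 mul r4: issue@5 deps=(0,3) exec_start@9 write@10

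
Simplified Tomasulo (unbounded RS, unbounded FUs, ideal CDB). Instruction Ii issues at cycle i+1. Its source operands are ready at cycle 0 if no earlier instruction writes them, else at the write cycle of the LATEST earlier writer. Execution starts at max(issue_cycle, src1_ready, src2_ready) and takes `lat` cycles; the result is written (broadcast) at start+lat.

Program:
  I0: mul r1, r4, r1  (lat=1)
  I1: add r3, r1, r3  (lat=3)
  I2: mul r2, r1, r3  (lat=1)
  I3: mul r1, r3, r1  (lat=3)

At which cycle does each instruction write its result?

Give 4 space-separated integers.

Answer: 2 5 6 8

Derivation:
I0 mul r1: issue@1 deps=(None,None) exec_start@1 write@2
I1 add r3: issue@2 deps=(0,None) exec_start@2 write@5
I2 mul r2: issue@3 deps=(0,1) exec_start@5 write@6
I3 mul r1: issue@4 deps=(1,0) exec_start@5 write@8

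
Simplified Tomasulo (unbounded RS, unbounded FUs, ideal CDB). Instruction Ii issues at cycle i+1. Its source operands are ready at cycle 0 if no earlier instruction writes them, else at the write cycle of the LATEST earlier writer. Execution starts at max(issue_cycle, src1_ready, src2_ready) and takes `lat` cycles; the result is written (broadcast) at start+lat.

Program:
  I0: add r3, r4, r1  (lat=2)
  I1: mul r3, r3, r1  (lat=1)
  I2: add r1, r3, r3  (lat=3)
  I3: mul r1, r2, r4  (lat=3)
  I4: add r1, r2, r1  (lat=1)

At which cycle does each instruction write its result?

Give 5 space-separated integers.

Answer: 3 4 7 7 8

Derivation:
I0 add r3: issue@1 deps=(None,None) exec_start@1 write@3
I1 mul r3: issue@2 deps=(0,None) exec_start@3 write@4
I2 add r1: issue@3 deps=(1,1) exec_start@4 write@7
I3 mul r1: issue@4 deps=(None,None) exec_start@4 write@7
I4 add r1: issue@5 deps=(None,3) exec_start@7 write@8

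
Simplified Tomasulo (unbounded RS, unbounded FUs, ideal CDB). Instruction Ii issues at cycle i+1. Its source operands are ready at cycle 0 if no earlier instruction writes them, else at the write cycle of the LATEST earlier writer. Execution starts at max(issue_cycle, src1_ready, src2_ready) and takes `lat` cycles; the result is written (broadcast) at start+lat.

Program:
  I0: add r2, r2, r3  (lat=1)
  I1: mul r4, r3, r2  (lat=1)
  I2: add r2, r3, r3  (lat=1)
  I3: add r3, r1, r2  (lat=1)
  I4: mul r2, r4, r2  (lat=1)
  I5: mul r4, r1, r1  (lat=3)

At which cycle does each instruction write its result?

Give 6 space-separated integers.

Answer: 2 3 4 5 6 9

Derivation:
I0 add r2: issue@1 deps=(None,None) exec_start@1 write@2
I1 mul r4: issue@2 deps=(None,0) exec_start@2 write@3
I2 add r2: issue@3 deps=(None,None) exec_start@3 write@4
I3 add r3: issue@4 deps=(None,2) exec_start@4 write@5
I4 mul r2: issue@5 deps=(1,2) exec_start@5 write@6
I5 mul r4: issue@6 deps=(None,None) exec_start@6 write@9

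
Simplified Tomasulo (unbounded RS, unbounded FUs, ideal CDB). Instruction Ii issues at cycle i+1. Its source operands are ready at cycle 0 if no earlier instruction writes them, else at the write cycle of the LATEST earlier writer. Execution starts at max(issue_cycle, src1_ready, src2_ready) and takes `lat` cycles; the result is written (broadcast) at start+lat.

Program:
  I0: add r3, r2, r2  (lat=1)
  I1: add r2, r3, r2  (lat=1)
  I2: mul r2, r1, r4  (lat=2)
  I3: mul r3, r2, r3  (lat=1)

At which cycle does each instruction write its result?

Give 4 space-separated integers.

Answer: 2 3 5 6

Derivation:
I0 add r3: issue@1 deps=(None,None) exec_start@1 write@2
I1 add r2: issue@2 deps=(0,None) exec_start@2 write@3
I2 mul r2: issue@3 deps=(None,None) exec_start@3 write@5
I3 mul r3: issue@4 deps=(2,0) exec_start@5 write@6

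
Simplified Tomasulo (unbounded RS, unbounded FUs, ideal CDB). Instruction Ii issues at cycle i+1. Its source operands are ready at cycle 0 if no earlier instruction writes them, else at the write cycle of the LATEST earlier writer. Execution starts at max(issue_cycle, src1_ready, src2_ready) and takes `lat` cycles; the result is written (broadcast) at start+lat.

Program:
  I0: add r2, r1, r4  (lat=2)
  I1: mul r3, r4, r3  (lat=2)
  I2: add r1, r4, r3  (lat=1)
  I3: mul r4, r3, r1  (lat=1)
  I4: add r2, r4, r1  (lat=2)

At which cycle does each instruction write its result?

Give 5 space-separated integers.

Answer: 3 4 5 6 8

Derivation:
I0 add r2: issue@1 deps=(None,None) exec_start@1 write@3
I1 mul r3: issue@2 deps=(None,None) exec_start@2 write@4
I2 add r1: issue@3 deps=(None,1) exec_start@4 write@5
I3 mul r4: issue@4 deps=(1,2) exec_start@5 write@6
I4 add r2: issue@5 deps=(3,2) exec_start@6 write@8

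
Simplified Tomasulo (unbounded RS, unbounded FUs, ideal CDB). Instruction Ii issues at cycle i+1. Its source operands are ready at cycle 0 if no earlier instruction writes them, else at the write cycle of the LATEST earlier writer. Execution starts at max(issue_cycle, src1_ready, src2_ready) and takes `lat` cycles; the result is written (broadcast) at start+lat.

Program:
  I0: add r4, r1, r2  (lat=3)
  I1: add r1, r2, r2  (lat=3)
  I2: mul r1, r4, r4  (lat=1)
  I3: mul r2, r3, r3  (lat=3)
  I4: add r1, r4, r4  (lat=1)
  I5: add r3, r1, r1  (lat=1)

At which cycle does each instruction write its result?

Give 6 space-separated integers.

Answer: 4 5 5 7 6 7

Derivation:
I0 add r4: issue@1 deps=(None,None) exec_start@1 write@4
I1 add r1: issue@2 deps=(None,None) exec_start@2 write@5
I2 mul r1: issue@3 deps=(0,0) exec_start@4 write@5
I3 mul r2: issue@4 deps=(None,None) exec_start@4 write@7
I4 add r1: issue@5 deps=(0,0) exec_start@5 write@6
I5 add r3: issue@6 deps=(4,4) exec_start@6 write@7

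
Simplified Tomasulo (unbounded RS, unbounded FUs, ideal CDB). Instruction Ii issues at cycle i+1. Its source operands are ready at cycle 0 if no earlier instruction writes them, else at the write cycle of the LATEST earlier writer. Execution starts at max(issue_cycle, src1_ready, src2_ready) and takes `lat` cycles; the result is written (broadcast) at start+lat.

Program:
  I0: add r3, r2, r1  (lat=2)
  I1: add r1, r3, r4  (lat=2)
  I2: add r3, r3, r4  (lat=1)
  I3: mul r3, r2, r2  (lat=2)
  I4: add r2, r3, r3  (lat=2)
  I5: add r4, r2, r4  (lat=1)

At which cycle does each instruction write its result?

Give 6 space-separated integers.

Answer: 3 5 4 6 8 9

Derivation:
I0 add r3: issue@1 deps=(None,None) exec_start@1 write@3
I1 add r1: issue@2 deps=(0,None) exec_start@3 write@5
I2 add r3: issue@3 deps=(0,None) exec_start@3 write@4
I3 mul r3: issue@4 deps=(None,None) exec_start@4 write@6
I4 add r2: issue@5 deps=(3,3) exec_start@6 write@8
I5 add r4: issue@6 deps=(4,None) exec_start@8 write@9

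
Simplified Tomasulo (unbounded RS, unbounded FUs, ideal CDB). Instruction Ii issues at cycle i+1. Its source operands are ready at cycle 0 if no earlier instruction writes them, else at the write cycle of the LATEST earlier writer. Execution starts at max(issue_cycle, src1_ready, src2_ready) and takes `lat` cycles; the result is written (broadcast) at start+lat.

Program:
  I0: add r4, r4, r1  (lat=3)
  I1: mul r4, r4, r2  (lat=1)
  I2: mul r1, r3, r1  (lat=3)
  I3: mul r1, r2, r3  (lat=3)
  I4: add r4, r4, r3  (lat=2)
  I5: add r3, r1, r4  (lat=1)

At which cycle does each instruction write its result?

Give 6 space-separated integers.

I0 add r4: issue@1 deps=(None,None) exec_start@1 write@4
I1 mul r4: issue@2 deps=(0,None) exec_start@4 write@5
I2 mul r1: issue@3 deps=(None,None) exec_start@3 write@6
I3 mul r1: issue@4 deps=(None,None) exec_start@4 write@7
I4 add r4: issue@5 deps=(1,None) exec_start@5 write@7
I5 add r3: issue@6 deps=(3,4) exec_start@7 write@8

Answer: 4 5 6 7 7 8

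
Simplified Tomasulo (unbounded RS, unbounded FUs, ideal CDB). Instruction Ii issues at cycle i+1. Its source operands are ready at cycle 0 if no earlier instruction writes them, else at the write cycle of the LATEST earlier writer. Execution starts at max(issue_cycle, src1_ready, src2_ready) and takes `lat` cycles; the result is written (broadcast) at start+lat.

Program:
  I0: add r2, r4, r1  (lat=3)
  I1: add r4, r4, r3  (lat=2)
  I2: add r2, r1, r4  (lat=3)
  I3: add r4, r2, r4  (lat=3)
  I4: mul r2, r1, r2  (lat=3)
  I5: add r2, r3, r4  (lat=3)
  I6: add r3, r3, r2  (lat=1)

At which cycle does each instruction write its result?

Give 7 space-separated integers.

I0 add r2: issue@1 deps=(None,None) exec_start@1 write@4
I1 add r4: issue@2 deps=(None,None) exec_start@2 write@4
I2 add r2: issue@3 deps=(None,1) exec_start@4 write@7
I3 add r4: issue@4 deps=(2,1) exec_start@7 write@10
I4 mul r2: issue@5 deps=(None,2) exec_start@7 write@10
I5 add r2: issue@6 deps=(None,3) exec_start@10 write@13
I6 add r3: issue@7 deps=(None,5) exec_start@13 write@14

Answer: 4 4 7 10 10 13 14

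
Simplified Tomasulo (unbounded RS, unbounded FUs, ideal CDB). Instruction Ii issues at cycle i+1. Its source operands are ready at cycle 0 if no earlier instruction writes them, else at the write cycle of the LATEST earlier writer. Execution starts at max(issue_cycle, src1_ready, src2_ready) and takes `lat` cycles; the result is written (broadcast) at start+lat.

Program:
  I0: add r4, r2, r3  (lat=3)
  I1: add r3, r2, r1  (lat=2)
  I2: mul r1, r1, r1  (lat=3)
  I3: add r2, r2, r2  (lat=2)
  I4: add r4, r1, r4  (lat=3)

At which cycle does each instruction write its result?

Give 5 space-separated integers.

I0 add r4: issue@1 deps=(None,None) exec_start@1 write@4
I1 add r3: issue@2 deps=(None,None) exec_start@2 write@4
I2 mul r1: issue@3 deps=(None,None) exec_start@3 write@6
I3 add r2: issue@4 deps=(None,None) exec_start@4 write@6
I4 add r4: issue@5 deps=(2,0) exec_start@6 write@9

Answer: 4 4 6 6 9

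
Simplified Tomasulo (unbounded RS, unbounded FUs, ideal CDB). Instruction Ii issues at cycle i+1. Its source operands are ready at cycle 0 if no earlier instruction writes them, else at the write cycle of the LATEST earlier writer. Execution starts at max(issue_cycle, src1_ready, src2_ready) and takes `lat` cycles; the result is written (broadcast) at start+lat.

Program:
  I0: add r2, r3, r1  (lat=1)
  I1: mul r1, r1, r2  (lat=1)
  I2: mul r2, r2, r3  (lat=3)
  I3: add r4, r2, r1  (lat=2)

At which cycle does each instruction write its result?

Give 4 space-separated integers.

Answer: 2 3 6 8

Derivation:
I0 add r2: issue@1 deps=(None,None) exec_start@1 write@2
I1 mul r1: issue@2 deps=(None,0) exec_start@2 write@3
I2 mul r2: issue@3 deps=(0,None) exec_start@3 write@6
I3 add r4: issue@4 deps=(2,1) exec_start@6 write@8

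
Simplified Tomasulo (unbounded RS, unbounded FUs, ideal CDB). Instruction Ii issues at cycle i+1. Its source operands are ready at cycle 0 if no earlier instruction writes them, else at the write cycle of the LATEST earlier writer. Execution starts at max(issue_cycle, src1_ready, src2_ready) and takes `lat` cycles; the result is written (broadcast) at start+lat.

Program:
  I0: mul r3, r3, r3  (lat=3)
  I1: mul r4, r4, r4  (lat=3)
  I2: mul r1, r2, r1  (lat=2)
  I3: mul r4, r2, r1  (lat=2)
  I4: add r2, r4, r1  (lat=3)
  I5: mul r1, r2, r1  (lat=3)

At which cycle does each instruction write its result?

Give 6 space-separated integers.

I0 mul r3: issue@1 deps=(None,None) exec_start@1 write@4
I1 mul r4: issue@2 deps=(None,None) exec_start@2 write@5
I2 mul r1: issue@3 deps=(None,None) exec_start@3 write@5
I3 mul r4: issue@4 deps=(None,2) exec_start@5 write@7
I4 add r2: issue@5 deps=(3,2) exec_start@7 write@10
I5 mul r1: issue@6 deps=(4,2) exec_start@10 write@13

Answer: 4 5 5 7 10 13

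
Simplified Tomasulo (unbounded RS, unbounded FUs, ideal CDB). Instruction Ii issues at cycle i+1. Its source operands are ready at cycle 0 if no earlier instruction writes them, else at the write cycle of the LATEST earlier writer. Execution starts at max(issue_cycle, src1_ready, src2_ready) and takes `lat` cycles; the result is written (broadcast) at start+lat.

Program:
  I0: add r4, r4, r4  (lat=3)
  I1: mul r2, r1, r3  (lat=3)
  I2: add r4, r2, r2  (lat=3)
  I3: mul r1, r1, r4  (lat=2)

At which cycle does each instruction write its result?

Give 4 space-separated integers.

Answer: 4 5 8 10

Derivation:
I0 add r4: issue@1 deps=(None,None) exec_start@1 write@4
I1 mul r2: issue@2 deps=(None,None) exec_start@2 write@5
I2 add r4: issue@3 deps=(1,1) exec_start@5 write@8
I3 mul r1: issue@4 deps=(None,2) exec_start@8 write@10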